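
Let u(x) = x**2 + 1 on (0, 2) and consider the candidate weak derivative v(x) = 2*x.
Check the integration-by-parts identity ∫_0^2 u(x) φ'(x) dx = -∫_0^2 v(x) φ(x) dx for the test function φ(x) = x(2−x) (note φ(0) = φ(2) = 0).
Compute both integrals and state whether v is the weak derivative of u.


LHS = -8/3, RHS = -8/3. Yes, v = u' weakly.

u(x) = x**2 + 1, classical derivative u'(x) = 2*x.
φ(x) = x(2−x), so φ'(x) = 2 - 2*x.
Note φ(0) = φ(2) = 0, so the boundary term u·φ vanishes.
LHS = ∫_0^2 u(x) φ'(x) dx = ∫_0^2 (-2*x^3 + 2*x^2 - 2*x + 2) dx. Term by term:
  ∫_0^2 -2*x^3 dx = -8;  ∫_0^2 2*x^2 dx = 16/3;  ∫_0^2 -2*x dx = -4;
  ∫_0^2 2 dx = 4.
Sum: -8 + 16/3 − 4 + 4 = -8/3.
So LHS = -8/3.
∫_0^2 v(x) φ(x) dx = ∫_0^2 (-2*x^3 + 4*x^2) dx. Term by term:
  ∫_0^2 -2*x^3 dx = -8;  ∫_0^2 4*x^2 dx = 32/3.
Sum: -8 + 32/3 = 8/3.
So RHS = -∫_0^2 v(x) φ(x) dx = -8/3.
LHS = RHS, so the identity holds for this test φ.
Moreover u is smooth here and v(x) = u'(x) = 2*x pointwise, so the identity holds for every test function. Hence v is the weak derivative of u.


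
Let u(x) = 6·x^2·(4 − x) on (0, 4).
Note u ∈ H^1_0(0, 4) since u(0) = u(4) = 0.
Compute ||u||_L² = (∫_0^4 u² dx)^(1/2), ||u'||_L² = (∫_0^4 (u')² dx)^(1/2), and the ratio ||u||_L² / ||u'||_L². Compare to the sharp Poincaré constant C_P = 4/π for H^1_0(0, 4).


||u||_L² / ||u'||_L² = 2*sqrt(14)/7 < C_P = 4/π.

u(x) = 6·x^2·(4 − x), so u'(x) = 6*x*(8 - 3*x).
u(x) = 6·x^2·(4 − x) vanishes at x = 0 and x = 4, so u ∈ H^1_0(0, 4). Differentiate via the product rule and integrate the resulting polynomials term by term.
  ∫_0^4 u² dx = ∫_0^4 (36*x^6 - 288*x^5 + 576*x^4) dx. Term by term:
    ∫_0^4 36*x^6 dx = 589824/7;  ∫_0^4 -288*x^5 dx = -196608;  ∫_0^4 576*x^4 dx = 589824/5.
  Sum: 589824/7 − 196608 + 589824/5 = 196608/35.
  ∫_0^4 (u')² dx = ∫_0^4 (324*x^4 - 1728*x^3 + 2304*x^2) dx. Term by term:
    ∫_0^4 324*x^4 dx = 331776/5;  ∫_0^4 -1728*x^3 dx = -110592;  ∫_0^4 2304*x^2 dx = 49152.
  Sum: 331776/5 − 110592 + 49152 = 24576/5.
∫_0^4 u² dx = 196608/35, so ||u||_L² = 256*sqrt(105)/35.
∫_0^4 (u')² dx = 24576/5, so ||u'||_L² = 64*sqrt(30)/5.
Ratio ||u||_L² / ||u'||_L² = 2*sqrt(14)/7.
Sharp Poincaré constant on H^1_0(0, 4) is C_P = L/π = 4/π, achieved by sin(π/4·x).
A polynomial bump cannot attain the sharp Poincaré constant (only the first sine eigenfunction does), so the ratio is strictly less than C_P, consistent with ||u||_L² ≤ C_P ||u'||_L².


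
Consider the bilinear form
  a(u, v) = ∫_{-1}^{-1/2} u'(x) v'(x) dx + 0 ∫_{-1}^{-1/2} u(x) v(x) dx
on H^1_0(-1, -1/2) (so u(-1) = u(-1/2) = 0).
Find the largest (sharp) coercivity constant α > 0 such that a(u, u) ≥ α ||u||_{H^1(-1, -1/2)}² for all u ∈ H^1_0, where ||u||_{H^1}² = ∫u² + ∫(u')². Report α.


α = 4*π^2/(1 + 4*π^2)

Coercivity of a(·,·) on H^1_0(-1, -1/2) means a(u, u) ≥ α ||u||_{H^1}² for every u ∈ H^1_0.
The interval has length L = 1/2, and Poincaré/coercivity depend only on L. Here a(u, u) = ∫(u')² + (0)·∫u².
Here c = 0, so a(u,u) = ∫(u')² alone. The condition a(u,u) ≥ α||u||_{H^1}² reads (1−α)∫(u')² ≥ (α−c)∫u². Any admissible α is ≤ 1 (rapidly oscillating u have ∫u²/∫(u')² → 0), and α = 1 would force 0 ≥ (1−c)∫u², impossible since c < 1; so 1−α > 0. By the sharp Poincaré inequality on H^1_0 of an interval of length L, ∫(u')² ≥ (π/L)²∫u² with equality for the first sine mode sin(π(x−x₀)/L) (x₀ the left endpoint), so the inequality holds for all u iff (1−α)(π/L)² ≥ α − c, i.e. α ≤ ((π/L)² + c)/((π/L)² + 1) = (1 + c(L/π)²)/(1 + (L/π)²). (Direct route, valid since c ≤ 0: Poincaré gives c∫u² ≥ c(L/π)²∫(u')², so a(u,u) ≥ (1 + c(L/π)²)∫(u')², while ||u||_{H^1}² ≤ (1 + (L/π)²)∫(u')²; dividing yields the same α.) With (π/L)² = 4*π^2 and c = 0, the largest admissible constant is α = ((π/L)² + c)/((π/L)² + 1).
Simplifying, α = 4*π^2/(1 + 4*π^2).


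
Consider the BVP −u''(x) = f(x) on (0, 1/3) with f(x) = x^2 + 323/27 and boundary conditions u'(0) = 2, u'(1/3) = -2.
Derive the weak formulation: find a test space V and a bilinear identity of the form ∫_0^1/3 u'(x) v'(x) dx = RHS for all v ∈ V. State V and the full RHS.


V = H^1(0, 1/3) (v unrestricted at boundary; u is determined up to an additive constant); weak form: ∫_0^1/3 u'v' dx = ∫_0^1/3 (x^2 + 323/27) v dx − 2·v(1/3) − 2·v(0) for all v ∈ V.

Multiply both sides by a test function v and integrate from 0 to 1/3:
  ∫_0^1/3 −u''(x) v(x) dx = ∫_0^1/3 f(x) v(x) dx.
Integrate the LHS by parts once:
  ∫_0^1/3 −u'' v dx = −[u'(x) v(x)]_0^1/3 + ∫_0^1/3 u'(x) v'(x) dx.
Thus ∫_0^1/3 u'(x) v'(x) dx = ∫_0^1/3 f(x) v(x) dx + [u'(x) v(x)]_0^1/3.
Choose V so that boundary terms are either known or forced to vanish.
u has inhomogeneous Neumann u'(0) = 2, u'(1/3) = -2. [u' v]_0^1/3 = (-2)·v(1/3) − (2)·v(0) = − 2·v(1/3) − 2·v(0). Take V = H^1(0, 1/3); boundary term becomes part of RHS.
Weak formulation: find u (satisfying any essential BC) such that ∫_0^1/3 u'(x) v'(x) dx = ∫_0^1/3 f v dx − 2·v(1/3) − 2·v(0) for all v ∈ V (Neumann data are natural BCs: they enter the RHS as boundary terms).
Substituting f(x) = x^2 + 323/27, the right-hand side is ∫_0^1/3 (x^2 + 323/27) v dx − 2·v(1/3) − 2·v(0).
Compatibility check (pure Neumann): taking v ≡ 1 ∈ V gives 0 = ∫_0^1/3 f dx + (-2) − (2), i.e. ∫_0^1/3 f dx must equal u'(0) − u'(1/3) = 4. Indeed ∫_0^1/3 (x^2 + 323/27) dx = 4, so the data are compatible. The solution is then unique only up to an additive constant (fix it e.g. by requiring ∫_0^1/3 u dx = 0).


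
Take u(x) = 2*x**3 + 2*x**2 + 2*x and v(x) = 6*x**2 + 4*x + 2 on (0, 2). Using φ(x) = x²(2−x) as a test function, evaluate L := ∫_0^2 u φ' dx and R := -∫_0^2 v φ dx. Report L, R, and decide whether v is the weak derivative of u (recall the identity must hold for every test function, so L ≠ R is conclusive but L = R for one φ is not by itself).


LHS = -328/15, RHS = -328/15. Yes, v = u' weakly.

u(x) = 2*x**3 + 2*x**2 + 2*x, classical derivative u'(x) = 6*x**2 + 4*x + 2.
φ(x) = x²(2−x), so φ'(x) = x*(4 - 3*x).
Note φ(0) = φ(2) = 0, so the boundary term u·φ vanishes.
LHS = ∫_0^2 u(x) φ'(x) dx = ∫_0^2 (-6*x^5 + 2*x^4 + 2*x^3 + 8*x^2) dx. Term by term:
  ∫_0^2 -6*x^5 dx = -64;  ∫_0^2 2*x^4 dx = 64/5;  ∫_0^2 2*x^3 dx = 8;
  ∫_0^2 8*x^2 dx = 64/3.
Sum: -64 + 64/5 + 8 + 64/3 = -328/15.
So LHS = -328/15.
∫_0^2 v(x) φ(x) dx = ∫_0^2 (-6*x^5 + 8*x^4 + 6*x^3 + 4*x^2) dx. Term by term:
  ∫_0^2 -6*x^5 dx = -64;  ∫_0^2 8*x^4 dx = 256/5;  ∫_0^2 6*x^3 dx = 24;
  ∫_0^2 4*x^2 dx = 32/3.
Sum: -64 + 256/5 + 24 + 32/3 = 328/15.
So RHS = -∫_0^2 v(x) φ(x) dx = -328/15.
LHS = RHS, so the identity holds for this test φ.
Moreover u is smooth here and v(x) = u'(x) = 6*x**2 + 4*x + 2 pointwise, so the identity holds for every test function. Hence v is the weak derivative of u.


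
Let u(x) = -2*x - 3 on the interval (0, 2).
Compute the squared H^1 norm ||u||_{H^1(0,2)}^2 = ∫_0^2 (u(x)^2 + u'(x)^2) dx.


||u||_{H^1}^2 = 182/3

The H^1 norm (squared) on an interval (0, L) is
  ||u||_{H^1}^2 = ∫_0^L u(x)^2 dx + ∫_0^L u'(x)^2 dx.
Compute u'(x) = -2.
Then u(x)^2 = 4*x**2 + 12*x + 9 and u'(x)^2 = 4.
Integrate each monomial from 0 to 2 using ∫_0^2 c·x^n dx = c·2^(n+1)/(n+1):
  ∫_0^2 u(x)^2 dx = ∫_0^2 (4*x^2 + 12*x + 9) dx. Term by term:
    ∫_0^2 4*x^2 dx = 32/3;  ∫_0^2 12*x dx = 24;  ∫_0^2 9 dx = 18.
  Sum: 32/3 + 24 + 18 = 158/3.
  ∫_0^2 u'(x)^2 dx = ∫_0^2 (4) dx. Term by term:
    ∫_0^2 4 dx = 8.
Adding: ||u||_{H^1}^2 = 158/3 + 8 = 182/3.


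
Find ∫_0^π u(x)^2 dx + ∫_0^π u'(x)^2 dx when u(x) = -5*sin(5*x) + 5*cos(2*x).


||u||_{H^1(0,π)}^2 = -2500/21 + 775*π/2

u'(x) = -10*sin(2*x) - 25*cos(5*x).
Expand u² and (u')² and integrate term by term on (0, π), using: for integers n ≥ 1, ∫_0^π sin²(nx) dx = ∫_0^π cos²(nx) dx = π/2; for n ≠ n', ∫_0^π sin(nx)sin(n'x) dx = ∫_0^π cos(nx)cos(n'x) dx = 0; and by product-to-sum, ∫_0^π sin(nx)cos(n'x) dx = ½∫_0^π [sin((n+n')x) + sin((n−n')x)] dx, which is 0 when n+n' is even and 2n/(n²−n'²) when n+n' is odd (it need not vanish on (0, π)).
  u² squared terms: (-5)²·∫sin(5x)² dx = 25·π/2 = 25*π/2;  (5)²·∫cos(2x)² dx = 25·π/2 = 25*π/2.
  u² cross terms: 2·(-5)·(5)·∫sin(5x)·cos(2x) dx = -50·(10/21) = -500/21.
  So ∫_0^π u² dx = 25*π/2 + 25*π/2 − 500/21 = -500/21 + 25*π.
  (u')² squared terms: (-25)²·∫cos(5x)² dx = 625·π/2 = 625*π/2;  (-10)²·∫sin(2x)² dx = 100·π/2 = 50*π.
  (u')² cross terms: 2·(-25)·(-10)·∫cos(5x)·sin(2x) dx = 500·(-4/21) = -2000/21.
  So ∫_0^π (u')² dx = 625*π/2 + 50*π − 2000/21 = -2000/21 + 725*π/2.
||u||_{H^1}^2 = (-500/21 + 25*π) + (-2000/21 + 725*π/2) = -2500/21 + 775*π/2.


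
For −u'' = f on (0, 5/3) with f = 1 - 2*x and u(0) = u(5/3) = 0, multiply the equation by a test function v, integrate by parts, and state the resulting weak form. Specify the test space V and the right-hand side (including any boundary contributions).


V = H^1_0(0, 5/3) (so v(0) = v(5/3) = 0); weak form: ∫_0^5/3 u'v' dx = ∫_0^5/3 (1 - 2*x) v dx for all v ∈ V.

Multiply both sides by a test function v and integrate from 0 to 5/3:
  ∫_0^5/3 −u''(x) v(x) dx = ∫_0^5/3 f(x) v(x) dx.
Integrate the LHS by parts once:
  ∫_0^5/3 −u'' v dx = −[u'(x) v(x)]_0^5/3 + ∫_0^5/3 u'(x) v'(x) dx.
Thus ∫_0^5/3 u'(x) v'(x) dx = ∫_0^5/3 f(x) v(x) dx + [u'(x) v(x)]_0^5/3.
Choose V so that boundary terms are either known or forced to vanish.
u is Dirichlet: u(0) = u(5/3) = 0. Let V = H^1_0(0, 5/3); then v(0) = v(5/3) = 0, and [u' v]_0^5/3 = 0.
Weak formulation: find u (satisfying any essential BC) such that ∫_0^5/3 u'(x) v'(x) dx = ∫_0^5/3 f v dx for all v ∈ V.
Substituting f(x) = 1 - 2*x, the right-hand side is ∫_0^5/3 (1 - 2*x) v dx.


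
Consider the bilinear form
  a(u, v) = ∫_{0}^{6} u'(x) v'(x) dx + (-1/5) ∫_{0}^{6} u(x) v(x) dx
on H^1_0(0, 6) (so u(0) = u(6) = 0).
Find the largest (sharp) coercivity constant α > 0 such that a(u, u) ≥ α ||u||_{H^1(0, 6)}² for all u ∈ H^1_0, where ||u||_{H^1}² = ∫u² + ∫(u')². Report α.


α = (-36/5 + π^2)/(π^2 + 36)

Coercivity of a(·,·) on H^1_0(0, 6) means a(u, u) ≥ α ||u||_{H^1}² for every u ∈ H^1_0.
The interval has length L = 6, and Poincaré/coercivity depend only on L. Here a(u, u) = ∫(u')² + (-1/5)·∫u².
Here c = -1/5 < 0 with |c| < (π/L)² = π^2/36, so coercivity still holds. The condition a(u,u) ≥ α||u||_{H^1}² reads (1−α)∫(u')² ≥ (α−c)∫u². Any admissible α is ≤ 1 (rapidly oscillating u have ∫u²/∫(u')² → 0), and α = 1 would force 0 ≥ (1−c)∫u², impossible since c < 1; so 1−α > 0. By the sharp Poincaré inequality on H^1_0 of an interval of length L, ∫(u')² ≥ (π/L)²∫u² with equality for the first sine mode sin(π(x−x₀)/L) (x₀ the left endpoint), so the inequality holds for all u iff (1−α)(π/L)² ≥ α − c, i.e. α ≤ ((π/L)² + c)/((π/L)² + 1) = (1 + c(L/π)²)/(1 + (L/π)²). (Direct route, valid since c ≤ 0: Poincaré gives c∫u² ≥ c(L/π)²∫(u')², so a(u,u) ≥ (1 + c(L/π)²)∫(u')², while ||u||_{H^1}² ≤ (1 + (L/π)²)∫(u')²; dividing yields the same α.) With (π/L)² = π^2/36 and c = -1/5, the largest admissible constant is α = ((π/L)² + c)/((π/L)² + 1).
Simplifying, α = (-36/5 + π^2)/(π^2 + 36).


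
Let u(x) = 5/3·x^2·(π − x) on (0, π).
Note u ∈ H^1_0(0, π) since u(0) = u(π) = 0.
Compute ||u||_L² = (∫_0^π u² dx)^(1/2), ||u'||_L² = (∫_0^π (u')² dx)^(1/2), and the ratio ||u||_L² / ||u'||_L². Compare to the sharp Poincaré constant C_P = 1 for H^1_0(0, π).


||u||_L² / ||u'||_L² = sqrt(14)*π/14 < C_P = 1.

u(x) = 5/3·x^2·(π − x), so u'(x) = 5*x*(-3*x + 2*π)/3.
u(x) = 5/3·x^2·(π − x) vanishes at x = 0 and x = π, so u ∈ H^1_0(0, π). Differentiate via the product rule and integrate the resulting polynomials term by term.
  ∫_0^π u² dx = ∫_0^π (25*x^6/9 - 50*π*x^5/9 + 25*π^2*x^4/9) dx. Term by term:
    ∫_0^π 25*x^6/9 dx = 25*π^7/63;  ∫_0^π -50*π*x^5/9 dx = -25*π^7/27;  ∫_0^π 25*π^2*x^4/9 dx = 5*π^7/9.
  Sum: 25*π^7/63 − 25*π^7/27 + 5*π^7/9 = 5*π^7/189.
  ∫_0^π (u')² dx = ∫_0^π (25*x^4 - 100*π*x^3/3 + 100*π^2*x^2/9) dx. Term by term:
    ∫_0^π 25*x^4 dx = 5*π^5;  ∫_0^π -100*π*x^3/3 dx = -25*π^5/3;  ∫_0^π 100*π^2*x^2/9 dx = 100*π^5/27.
  Sum: 5*π^5 − 25*π^5/3 + 100*π^5/27 = 10*π^5/27.
∫_0^π u² dx = 5*π^7/189, so ||u||_L² = sqrt(105)*π^(7/2)/63.
∫_0^π (u')² dx = 10*π^5/27, so ||u'||_L² = sqrt(30)*π^(5/2)/9.
Ratio ||u||_L² / ||u'||_L² = sqrt(14)*π/14.
Sharp Poincaré constant on H^1_0(0, π) is C_P = L/π = 1, achieved by sin(x).
A polynomial bump cannot attain the sharp Poincaré constant (only the first sine eigenfunction does), so the ratio is strictly less than C_P, consistent with ||u||_L² ≤ C_P ||u'||_L².


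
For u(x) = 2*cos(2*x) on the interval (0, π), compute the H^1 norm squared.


||u||_{H^1(0,π)}^2 = 10*π

u'(x) = -4*sin(2*x).
Expand u² and (u')² and integrate term by term on (0, π), using: for integers n ≥ 1, ∫_0^π sin²(nx) dx = ∫_0^π cos²(nx) dx = π/2; for n ≠ n', ∫_0^π sin(nx)sin(n'x) dx = ∫_0^π cos(nx)cos(n'x) dx = 0; and by product-to-sum, ∫_0^π sin(nx)cos(n'x) dx = ½∫_0^π [sin((n+n')x) + sin((n−n')x)] dx, which is 0 when n+n' is even and 2n/(n²−n'²) when n+n' is odd (it need not vanish on (0, π)).
  u² squared terms: (2)²·∫cos(2x)² dx = 4·π/2 = 2*π.
  So ∫_0^π u² dx = 2*π.
  (u')² squared terms: (-4)²·∫sin(2x)² dx = 16·π/2 = 8*π.
  So ∫_0^π (u')² dx = 8*π.
||u||_{H^1}^2 = (2*π) + (8*π) = 10*π.


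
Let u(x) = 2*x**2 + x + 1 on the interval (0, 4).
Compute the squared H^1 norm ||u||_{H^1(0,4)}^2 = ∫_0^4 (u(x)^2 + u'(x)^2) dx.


||u||_{H^1}^2 = 8056/5

The H^1 norm (squared) on an interval (0, L) is
  ||u||_{H^1}^2 = ∫_0^L u(x)^2 dx + ∫_0^L u'(x)^2 dx.
Compute u'(x) = 4*x + 1.
Then u(x)^2 = 4*x**4 + 4*x**3 + 5*x**2 + 2*x + 1 and u'(x)^2 = 16*x**2 + 8*x + 1.
Integrate each monomial from 0 to 4 using ∫_0^4 c·x^n dx = c·4^(n+1)/(n+1):
  ∫_0^4 u(x)^2 dx = ∫_0^4 (4*x^4 + 4*x^3 + 5*x^2 + 2*x + 1) dx. Term by term:
    ∫_0^4 4*x^4 dx = 4096/5;  ∫_0^4 4*x^3 dx = 256;  ∫_0^4 5*x^2 dx = 320/3;
    ∫_0^4 2*x dx = 16;  ∫_0^4 1 dx = 4.
  Sum: 4096/5 + 256 + 320/3 + 16 + 4 = 18028/15.
  ∫_0^4 u'(x)^2 dx = ∫_0^4 (16*x^2 + 8*x + 1) dx. Term by term:
    ∫_0^4 16*x^2 dx = 1024/3;  ∫_0^4 8*x dx = 64;  ∫_0^4 1 dx = 4.
  Sum: 1024/3 + 64 + 4 = 1228/3.
Adding: ||u||_{H^1}^2 = 18028/15 + 1228/3 = 8056/5.


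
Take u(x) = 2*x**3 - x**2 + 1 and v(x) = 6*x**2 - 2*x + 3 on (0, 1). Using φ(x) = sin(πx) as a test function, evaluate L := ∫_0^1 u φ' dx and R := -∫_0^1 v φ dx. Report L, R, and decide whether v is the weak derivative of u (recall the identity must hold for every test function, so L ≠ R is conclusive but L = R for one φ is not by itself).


LHS = -4/π + 24/π^3, RHS = -10/π + 24/π^3. No, v is not the weak derivative of u.

u(x) = 2*x**3 - x**2 + 1, classical derivative u'(x) = 6*x**2 - 2*x.
φ(x) = sin(πx), so φ'(x) = π*cos(π*x).
Note φ(0) = φ(1) = 0, so the boundary term u·φ vanishes.
LHS = ∫_0^1 u(x) φ'(x) dx = ∫_0^1 (2*π*x^3*cos(π*x) - π*x^2*cos(π*x) + π*cos(π*x)) dx. Term by term:
  ∫_0^1 π*cos(π*x) dx = 0;  ∫_0^1 -π*x^2*cos(π*x) dx = 2/π;  ∫_0^1 2*π*x^3*cos(π*x) dx = -6/π + 24/π^3.
Sum: 0 + 2/π + -6/π + 24/π^3 = -4/π + 24/π^3.
So LHS = -4/π + 24/π^3.
∫_0^1 v(x) φ(x) dx = ∫_0^1 (6*x^2*sin(π*x) - 2*x*sin(π*x) + 3*sin(π*x)) dx. Term by term:
  ∫_0^1 3*sin(π*x) dx = 6/π;  ∫_0^1 -2*x*sin(π*x) dx = -2/π;  ∫_0^1 6*x^2*sin(π*x) dx = -24/π^3 + 6/π.
Sum: 6/π − 2/π + -24/π^3 + 6/π = -24/π^3 + 10/π.
So RHS = -∫_0^1 v(x) φ(x) dx = -10/π + 24/π^3.
LHS − RHS = 6/π ≠ 0, so the identity fails.
(For a valid weak derivative the identity must hold for EVERY test function, in particular this one. The failure shows v is NOT the weak derivative of u.)
Correct weak derivative would be u'(x) = 6*x**2 - 2*x.


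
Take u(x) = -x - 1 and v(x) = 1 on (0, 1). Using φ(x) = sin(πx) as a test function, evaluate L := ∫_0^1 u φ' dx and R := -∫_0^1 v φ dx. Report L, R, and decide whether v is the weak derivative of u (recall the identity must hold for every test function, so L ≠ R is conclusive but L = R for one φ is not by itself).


LHS = 2/π, RHS = -2/π. No, v is not the weak derivative of u.

u(x) = -x - 1, classical derivative u'(x) = -1.
φ(x) = sin(πx), so φ'(x) = π*cos(π*x).
Note φ(0) = φ(1) = 0, so the boundary term u·φ vanishes.
LHS = ∫_0^1 u(x) φ'(x) dx = ∫_0^1 (-π*x*cos(π*x) - π*cos(π*x)) dx. Term by term:
  ∫_0^1 -π*cos(π*x) dx = 0;  ∫_0^1 -π*x*cos(π*x) dx = 2/π.
Sum: 0 + 2/π = 2/π.
So LHS = 2/π.
∫_0^1 v(x) φ(x) dx = ∫_0^1 (sin(π*x)) dx. Term by term:
  ∫_0^1 sin(π*x) dx = 2/π.
So RHS = -∫_0^1 v(x) φ(x) dx = -2/π.
LHS − RHS = 4/π ≠ 0, so the identity fails.
(For a valid weak derivative the identity must hold for EVERY test function, in particular this one. The failure shows v is NOT the weak derivative of u.)
Correct weak derivative would be u'(x) = -1.


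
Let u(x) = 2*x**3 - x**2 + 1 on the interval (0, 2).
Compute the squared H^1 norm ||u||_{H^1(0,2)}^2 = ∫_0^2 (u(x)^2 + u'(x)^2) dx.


||u||_{H^1}^2 = 20434/105

The H^1 norm (squared) on an interval (0, L) is
  ||u||_{H^1}^2 = ∫_0^L u(x)^2 dx + ∫_0^L u'(x)^2 dx.
Compute u'(x) = 6*x**2 - 2*x.
Then u(x)^2 = 4*x**6 - 4*x**5 + x**4 + 4*x**3 - 2*x**2 + 1 and u'(x)^2 = 36*x**4 - 24*x**3 + 4*x**2.
Integrate each monomial from 0 to 2 using ∫_0^2 c·x^n dx = c·2^(n+1)/(n+1):
  ∫_0^2 u(x)^2 dx = ∫_0^2 (4*x^6 - 4*x^5 + x^4 + 4*x^3 - 2*x^2 + 1) dx. Term by term:
    ∫_0^2 4*x^6 dx = 512/7;  ∫_0^2 -4*x^5 dx = -128/3;  ∫_0^2 x^4 dx = 32/5;
    ∫_0^2 4*x^3 dx = 16;  ∫_0^2 -2*x^2 dx = -16/3;  ∫_0^2 1 dx = 2.
  Sum: 512/7 − 128/3 + 32/5 + 16 − 16/3 + 2 = 1734/35.
  ∫_0^2 u'(x)^2 dx = ∫_0^2 (36*x^4 - 24*x^3 + 4*x^2) dx. Term by term:
    ∫_0^2 36*x^4 dx = 1152/5;  ∫_0^2 -24*x^3 dx = -96;  ∫_0^2 4*x^2 dx = 32/3.
  Sum: 1152/5 − 96 + 32/3 = 2176/15.
Adding: ||u||_{H^1}^2 = 1734/35 + 2176/15 = 20434/105.


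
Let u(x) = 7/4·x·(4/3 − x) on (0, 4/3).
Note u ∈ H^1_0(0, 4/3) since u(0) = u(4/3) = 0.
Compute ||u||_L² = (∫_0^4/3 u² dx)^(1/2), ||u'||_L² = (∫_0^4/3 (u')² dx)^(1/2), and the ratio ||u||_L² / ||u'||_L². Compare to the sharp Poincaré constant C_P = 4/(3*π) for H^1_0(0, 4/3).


||u||_L² / ||u'||_L² = 2*sqrt(10)/15 < C_P = 4/(3*π).

u(x) = 7/4·x·(4/3 − x), so u'(x) = 7/3 - 7*x/2.
u(x) = 7/4·x·(4/3 − x) vanishes at x = 0 and x = 4/3, so u ∈ H^1_0(0, 4/3). Differentiate via the product rule and integrate the resulting polynomials term by term.
  ∫_0^4/3 u² dx = ∫_0^4/3 (49*x^4/16 - 49*x^3/6 + 49*x^2/9) dx. Term by term:
    ∫_0^4/3 49*x^4/16 dx = 3136/1215;  ∫_0^4/3 -49*x^3/6 dx = -1568/243;  ∫_0^4/3 49*x^2/9 dx = 3136/729.
  Sum: 3136/1215 − 1568/243 + 3136/729 = 1568/3645.
  ∫_0^4/3 (u')² dx = ∫_0^4/3 (49*x^2/4 - 49*x/3 + 49/9) dx. Term by term:
    ∫_0^4/3 49*x^2/4 dx = 784/81;  ∫_0^4/3 -49*x/3 dx = -392/27;  ∫_0^4/3 49/9 dx = 196/27.
  Sum: 784/81 − 392/27 + 196/27 = 196/81.
∫_0^4/3 u² dx = 1568/3645, so ||u||_L² = 28*sqrt(10)/135.
∫_0^4/3 (u')² dx = 196/81, so ||u'||_L² = 14/9.
Ratio ||u||_L² / ||u'||_L² = 2*sqrt(10)/15.
Sharp Poincaré constant on H^1_0(0, 4/3) is C_P = L/π = 4/(3*π), achieved by sin(3*π/4·x).
A polynomial bump cannot attain the sharp Poincaré constant (only the first sine eigenfunction does), so the ratio is strictly less than C_P, consistent with ||u||_L² ≤ C_P ||u'||_L².


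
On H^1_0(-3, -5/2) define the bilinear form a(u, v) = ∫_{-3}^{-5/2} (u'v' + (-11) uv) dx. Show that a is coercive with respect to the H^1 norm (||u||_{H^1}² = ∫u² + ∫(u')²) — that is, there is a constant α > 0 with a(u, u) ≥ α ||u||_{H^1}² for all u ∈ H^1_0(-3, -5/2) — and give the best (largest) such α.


α = (-11 + 4*π^2)/(1 + 4*π^2)

Coercivity of a(·,·) on H^1_0(-3, -5/2) means a(u, u) ≥ α ||u||_{H^1}² for every u ∈ H^1_0.
The interval has length L = 1/2, and Poincaré/coercivity depend only on L. Here a(u, u) = ∫(u')² + (-11)·∫u².
Here c = -11 < 0 with |c| < (π/L)² = 4*π^2, so coercivity still holds. The condition a(u,u) ≥ α||u||_{H^1}² reads (1−α)∫(u')² ≥ (α−c)∫u². Any admissible α is ≤ 1 (rapidly oscillating u have ∫u²/∫(u')² → 0), and α = 1 would force 0 ≥ (1−c)∫u², impossible since c < 1; so 1−α > 0. By the sharp Poincaré inequality on H^1_0 of an interval of length L, ∫(u')² ≥ (π/L)²∫u² with equality for the first sine mode sin(π(x−x₀)/L) (x₀ the left endpoint), so the inequality holds for all u iff (1−α)(π/L)² ≥ α − c, i.e. α ≤ ((π/L)² + c)/((π/L)² + 1) = (1 + c(L/π)²)/(1 + (L/π)²). (Direct route, valid since c ≤ 0: Poincaré gives c∫u² ≥ c(L/π)²∫(u')², so a(u,u) ≥ (1 + c(L/π)²)∫(u')², while ||u||_{H^1}² ≤ (1 + (L/π)²)∫(u')²; dividing yields the same α.) With (π/L)² = 4*π^2 and c = -11, the largest admissible constant is α = ((π/L)² + c)/((π/L)² + 1).
Simplifying, α = (-11 + 4*π^2)/(1 + 4*π^2).


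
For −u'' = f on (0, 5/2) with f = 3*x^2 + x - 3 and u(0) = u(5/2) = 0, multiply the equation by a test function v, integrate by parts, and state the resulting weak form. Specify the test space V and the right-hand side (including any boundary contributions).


V = H^1_0(0, 5/2) (so v(0) = v(5/2) = 0); weak form: ∫_0^5/2 u'v' dx = ∫_0^5/2 (3*x^2 + x - 3) v dx for all v ∈ V.

Multiply both sides by a test function v and integrate from 0 to 5/2:
  ∫_0^5/2 −u''(x) v(x) dx = ∫_0^5/2 f(x) v(x) dx.
Integrate the LHS by parts once:
  ∫_0^5/2 −u'' v dx = −[u'(x) v(x)]_0^5/2 + ∫_0^5/2 u'(x) v'(x) dx.
Thus ∫_0^5/2 u'(x) v'(x) dx = ∫_0^5/2 f(x) v(x) dx + [u'(x) v(x)]_0^5/2.
Choose V so that boundary terms are either known or forced to vanish.
u is Dirichlet: u(0) = u(5/2) = 0. Let V = H^1_0(0, 5/2); then v(0) = v(5/2) = 0, and [u' v]_0^5/2 = 0.
Weak formulation: find u (satisfying any essential BC) such that ∫_0^5/2 u'(x) v'(x) dx = ∫_0^5/2 f v dx for all v ∈ V.
Substituting f(x) = 3*x^2 + x - 3, the right-hand side is ∫_0^5/2 (3*x^2 + x - 3) v dx.


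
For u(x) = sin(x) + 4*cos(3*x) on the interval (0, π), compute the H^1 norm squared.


||u||_{H^1(0,π)}^2 = 81*π

u'(x) = -12*sin(3*x) + cos(x).
Expand u² and (u')² and integrate term by term on (0, π), using: for integers n ≥ 1, ∫_0^π sin²(nx) dx = ∫_0^π cos²(nx) dx = π/2; for n ≠ n', ∫_0^π sin(nx)sin(n'x) dx = ∫_0^π cos(nx)cos(n'x) dx = 0; and by product-to-sum, ∫_0^π sin(nx)cos(n'x) dx = ½∫_0^π [sin((n+n')x) + sin((n−n')x)] dx, which is 0 when n+n' is even and 2n/(n²−n'²) when n+n' is odd (it need not vanish on (0, π)).
  u² squared terms: (4)²·∫cos(3x)² dx = 16·π/2 = 8*π;  (1)²·∫sin(x)² dx = 1·π/2 = π/2.
  u² cross terms: 2·(4)·(1)·∫cos(3x)·sin(x) dx = 8·(0) = 0.
  So ∫_0^π u² dx = 8*π + π/2 + 0 = 17*π/2.
  (u')² squared terms: (-12)²·∫sin(3x)² dx = 144·π/2 = 72*π;  (1)²·∫cos(x)² dx = 1·π/2 = π/2.
  (u')² cross terms: 2·(-12)·(1)·∫sin(3x)·cos(x) dx = -24·(0) = 0.
  So ∫_0^π (u')² dx = 72*π + π/2 + 0 = 145*π/2.
||u||_{H^1}^2 = (17*π/2) + (145*π/2) = 81*π.


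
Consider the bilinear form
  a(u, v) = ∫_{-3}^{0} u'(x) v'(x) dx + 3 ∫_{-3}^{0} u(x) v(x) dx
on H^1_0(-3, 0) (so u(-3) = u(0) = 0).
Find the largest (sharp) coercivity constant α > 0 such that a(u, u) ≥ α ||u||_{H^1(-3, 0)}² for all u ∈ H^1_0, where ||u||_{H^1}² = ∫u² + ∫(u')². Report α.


α = 1

Coercivity of a(·,·) on H^1_0(-3, 0) means a(u, u) ≥ α ||u||_{H^1}² for every u ∈ H^1_0.
The interval has length L = 3, and Poincaré/coercivity depend only on L. Here a(u, u) = ∫(u')² + (3)·∫u².
Here c = 3 ≥ 1, so a(u,u) = ∫(u')² + c∫u² ≥ ∫(u')² + ∫u² = ||u||_{H^1}², i.e. α = 1 works. No larger α is possible: a(u,u) ≥ α||u||_{H^1}² means (1−α)∫(u')² ≥ (α−c)∫u², and for the modes u_n = sin(nπ(x−x₀)/L) (x₀ the left endpoint) one has ∫u_n²/∫(u_n')² = (L/(nπ))² → 0, so a(u_n,u_n)/||u_n||_{H^1}² → 1. Hence the optimal constant is α = 1.
Therefore α = 1.


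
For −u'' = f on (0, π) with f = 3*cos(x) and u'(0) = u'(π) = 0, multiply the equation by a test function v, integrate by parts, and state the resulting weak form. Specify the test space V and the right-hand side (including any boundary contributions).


V = H^1(0, π) (no boundary constraint on v; u is determined up to an additive constant); weak form: ∫_0^π u'v' dx = ∫_0^π (3*cos(x)) v dx for all v ∈ V.

Multiply both sides by a test function v and integrate from 0 to π:
  ∫_0^π −u''(x) v(x) dx = ∫_0^π f(x) v(x) dx.
Integrate the LHS by parts once:
  ∫_0^π −u'' v dx = −[u'(x) v(x)]_0^π + ∫_0^π u'(x) v'(x) dx.
Thus ∫_0^π u'(x) v'(x) dx = ∫_0^π f(x) v(x) dx + [u'(x) v(x)]_0^π.
Choose V so that boundary terms are either known or forced to vanish.
u has homogeneous Neumann: u'(0) = u'(π) = 0. So [u' v]_0^π = 0·v(π) − 0·v(0) = 0 for any v; take V = H^1(0, π).
Weak formulation: find u (satisfying any essential BC) such that ∫_0^π u'(x) v'(x) dx = ∫_0^π f v dx for all v ∈ V (homogeneous Neumann, so boundary terms vanish).
Substituting f(x) = 3*cos(x), the right-hand side is ∫_0^π (3*cos(x)) v dx.
Compatibility check (pure Neumann): taking v ≡ 1 ∈ V gives 0 = ∫_0^π f dx + (0) − (0), i.e. ∫_0^π f dx must equal u'(0) − u'(π) = 0. Indeed ∫_0^π (3*cos(x)) dx = 0, so the data are compatible. The solution is then unique only up to an additive constant (fix it e.g. by requiring ∫_0^π u dx = 0).


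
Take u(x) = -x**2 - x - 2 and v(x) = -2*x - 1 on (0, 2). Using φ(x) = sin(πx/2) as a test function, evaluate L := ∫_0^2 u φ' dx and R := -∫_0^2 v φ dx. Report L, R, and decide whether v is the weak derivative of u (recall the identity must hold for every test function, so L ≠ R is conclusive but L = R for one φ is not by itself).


LHS = 12/π, RHS = 12/π. Yes, v = u' weakly.

u(x) = -x**2 - x - 2, classical derivative u'(x) = -2*x - 1.
φ(x) = sin(πx/2), so φ'(x) = π*cos(π*x/2)/2.
Note φ(0) = φ(2) = 0, so the boundary term u·φ vanishes.
LHS = ∫_0^2 u(x) φ'(x) dx = ∫_0^2 (-π*x^2*cos(π*x/2)/2 - π*x*cos(π*x/2)/2 - π*cos(π*x/2)) dx. Term by term:
  ∫_0^2 -π*cos(π*x/2) dx = 0;  ∫_0^2 -π*x*cos(π*x/2)/2 dx = 4/π;  ∫_0^2 -π*x^2*cos(π*x/2)/2 dx = 8/π.
Sum: 0 + 4/π + 8/π = 12/π.
So LHS = 12/π.
∫_0^2 v(x) φ(x) dx = ∫_0^2 (-2*x*sin(π*x/2) - sin(π*x/2)) dx. Term by term:
  ∫_0^2 -sin(π*x/2) dx = -4/π;  ∫_0^2 -2*x*sin(π*x/2) dx = -8/π.
Sum: -4/π − 8/π = -12/π.
So RHS = -∫_0^2 v(x) φ(x) dx = 12/π.
LHS = RHS, so the identity holds for this test φ.
Moreover u is smooth here and v(x) = u'(x) = -2*x - 1 pointwise, so the identity holds for every test function. Hence v is the weak derivative of u.


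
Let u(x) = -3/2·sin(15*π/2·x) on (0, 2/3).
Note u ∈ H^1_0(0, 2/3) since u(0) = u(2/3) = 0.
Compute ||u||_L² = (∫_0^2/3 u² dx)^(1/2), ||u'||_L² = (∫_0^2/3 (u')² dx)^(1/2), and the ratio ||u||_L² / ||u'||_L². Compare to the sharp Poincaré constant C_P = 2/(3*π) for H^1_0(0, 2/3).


||u||_L² / ||u'||_L² = 2/(15*π) < C_P = 2/(3*π).

u(x) = -3/2·sin(15*π/2·x), so u'(x) = -45*π*cos(15*π*x/2)/4.
Writing u(x) = A·sin(kπx/L) with A = -3/2 and k = 5, use ∫_0^L sin²(kπx/L) dx = L/2 and ∫_0^L cos²(kπx/L) dx = L/2.
u² = 9/4·sin²(15*π/2·x) and (u')² = 2025*π^2/16·cos²(15*π/2·x), and each of sin², cos² integrates to L/2 = 1/3 over (0, 2/3).
∫_0^2/3 u² dx = 3/4, so ||u||_L² = sqrt(3)/2.
∫_0^2/3 (u')² dx = 675*π^2/16, so ||u'||_L² = 15*sqrt(3)*π/4.
Ratio ||u||_L² / ||u'||_L² = 2/(15*π).
Sharp Poincaré constant on H^1_0(0, 2/3) is C_P = L/π = 2/(3*π), achieved by sin(3*π/2·x).
This is the k = 5 harmonic; the ratio L/(kπ) is strictly less than C_P = L/π, consistent with the sharp inequality ||u||_L² ≤ C_P ||u'||_L².


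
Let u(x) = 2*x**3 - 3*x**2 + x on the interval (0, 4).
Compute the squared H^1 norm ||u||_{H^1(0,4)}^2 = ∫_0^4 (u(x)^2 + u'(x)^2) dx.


||u||_{H^1}^2 = 752516/105

The H^1 norm (squared) on an interval (0, L) is
  ||u||_{H^1}^2 = ∫_0^L u(x)^2 dx + ∫_0^L u'(x)^2 dx.
Compute u'(x) = 6*x**2 - 6*x + 1.
Then u(x)^2 = 4*x**6 - 12*x**5 + 13*x**4 - 6*x**3 + x**2 and u'(x)^2 = 36*x**4 - 72*x**3 + 48*x**2 - 12*x + 1.
Integrate each monomial from 0 to 4 using ∫_0^4 c·x^n dx = c·4^(n+1)/(n+1):
  ∫_0^4 u(x)^2 dx = ∫_0^4 (4*x^6 - 12*x^5 + 13*x^4 - 6*x^3 + x^2) dx. Term by term:
    ∫_0^4 4*x^6 dx = 65536/7;  ∫_0^4 -12*x^5 dx = -8192;  ∫_0^4 13*x^4 dx = 13312/5;
    ∫_0^4 -6*x^3 dx = -384;  ∫_0^4 x^2 dx = 64/3.
  Sum: 65536/7 − 8192 + 13312/5 − 384 + 64/3 = 364352/105.
  ∫_0^4 u'(x)^2 dx = ∫_0^4 (36*x^4 - 72*x^3 + 48*x^2 - 12*x + 1) dx. Term by term:
    ∫_0^4 36*x^4 dx = 36864/5;  ∫_0^4 -72*x^3 dx = -4608;  ∫_0^4 48*x^2 dx = 1024;
    ∫_0^4 -12*x dx = -96;  ∫_0^4 1 dx = 4.
  Sum: 36864/5 − 4608 + 1024 − 96 + 4 = 18484/5.
Adding: ||u||_{H^1}^2 = 364352/105 + 18484/5 = 752516/105.


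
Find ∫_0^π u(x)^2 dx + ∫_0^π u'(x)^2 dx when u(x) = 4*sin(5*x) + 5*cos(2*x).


||u||_{H^1(0,π)}^2 = 2000/21 + 541*π/2

u'(x) = -10*sin(2*x) + 20*cos(5*x).
Expand u² and (u')² and integrate term by term on (0, π), using: for integers n ≥ 1, ∫_0^π sin²(nx) dx = ∫_0^π cos²(nx) dx = π/2; for n ≠ n', ∫_0^π sin(nx)sin(n'x) dx = ∫_0^π cos(nx)cos(n'x) dx = 0; and by product-to-sum, ∫_0^π sin(nx)cos(n'x) dx = ½∫_0^π [sin((n+n')x) + sin((n−n')x)] dx, which is 0 when n+n' is even and 2n/(n²−n'²) when n+n' is odd (it need not vanish on (0, π)).
  u² squared terms: (4)²·∫sin(5x)² dx = 16·π/2 = 8*π;  (5)²·∫cos(2x)² dx = 25·π/2 = 25*π/2.
  u² cross terms: 2·(4)·(5)·∫sin(5x)·cos(2x) dx = 40·(10/21) = 400/21.
  So ∫_0^π u² dx = 8*π + 25*π/2 + 400/21 = 400/21 + 41*π/2.
  (u')² squared terms: (-10)²·∫sin(2x)² dx = 100·π/2 = 50*π;  (20)²·∫cos(5x)² dx = 400·π/2 = 200*π.
  (u')² cross terms: 2·(-10)·(20)·∫sin(2x)·cos(5x) dx = -400·(-4/21) = 1600/21.
  So ∫_0^π (u')² dx = 50*π + 200*π + 1600/21 = 1600/21 + 250*π.
||u||_{H^1}^2 = (400/21 + 41*π/2) + (1600/21 + 250*π) = 2000/21 + 541*π/2.


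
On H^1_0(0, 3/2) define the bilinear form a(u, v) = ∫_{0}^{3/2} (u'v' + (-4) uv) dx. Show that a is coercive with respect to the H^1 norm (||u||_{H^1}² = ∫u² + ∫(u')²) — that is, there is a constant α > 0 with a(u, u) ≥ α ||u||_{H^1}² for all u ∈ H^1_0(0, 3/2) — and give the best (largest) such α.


α = 4*(-9 + π^2)/(9 + 4*π^2)

Coercivity of a(·,·) on H^1_0(0, 3/2) means a(u, u) ≥ α ||u||_{H^1}² for every u ∈ H^1_0.
The interval has length L = 3/2, and Poincaré/coercivity depend only on L. Here a(u, u) = ∫(u')² + (-4)·∫u².
Here c = -4 < 0 with |c| < (π/L)² = 4*π^2/9, so coercivity still holds. The condition a(u,u) ≥ α||u||_{H^1}² reads (1−α)∫(u')² ≥ (α−c)∫u². Any admissible α is ≤ 1 (rapidly oscillating u have ∫u²/∫(u')² → 0), and α = 1 would force 0 ≥ (1−c)∫u², impossible since c < 1; so 1−α > 0. By the sharp Poincaré inequality on H^1_0 of an interval of length L, ∫(u')² ≥ (π/L)²∫u² with equality for the first sine mode sin(π(x−x₀)/L) (x₀ the left endpoint), so the inequality holds for all u iff (1−α)(π/L)² ≥ α − c, i.e. α ≤ ((π/L)² + c)/((π/L)² + 1) = (1 + c(L/π)²)/(1 + (L/π)²). (Direct route, valid since c ≤ 0: Poincaré gives c∫u² ≥ c(L/π)²∫(u')², so a(u,u) ≥ (1 + c(L/π)²)∫(u')², while ||u||_{H^1}² ≤ (1 + (L/π)²)∫(u')²; dividing yields the same α.) With (π/L)² = 4*π^2/9 and c = -4, the largest admissible constant is α = ((π/L)² + c)/((π/L)² + 1).
Simplifying, α = 4*(-9 + π^2)/(9 + 4*π^2).


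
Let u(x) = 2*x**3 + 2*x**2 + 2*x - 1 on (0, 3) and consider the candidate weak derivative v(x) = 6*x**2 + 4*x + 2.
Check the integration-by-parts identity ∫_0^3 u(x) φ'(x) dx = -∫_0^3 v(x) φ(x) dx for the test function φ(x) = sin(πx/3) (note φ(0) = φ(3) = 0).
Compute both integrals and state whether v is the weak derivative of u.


LHS = -210/π + 648/π^3, RHS = -210/π + 648/π^3. Yes, v = u' weakly.

u(x) = 2*x**3 + 2*x**2 + 2*x - 1, classical derivative u'(x) = 6*x**2 + 4*x + 2.
φ(x) = sin(πx/3), so φ'(x) = π*cos(π*x/3)/3.
Note φ(0) = φ(3) = 0, so the boundary term u·φ vanishes.
LHS = ∫_0^3 u(x) φ'(x) dx = ∫_0^3 (2*π*x^3*cos(π*x/3)/3 + 2*π*x^2*cos(π*x/3)/3 + 2*π*x*cos(π*x/3)/3 - π*cos(π*x/3)/3) dx. Term by term:
  ∫_0^3 -π*cos(π*x/3)/3 dx = 0;  ∫_0^3 2*π*x*cos(π*x/3)/3 dx = -12/π;  ∫_0^3 2*π*x^2*cos(π*x/3)/3 dx = -36/π;
  ∫_0^3 2*π*x^3*cos(π*x/3)/3 dx = -162/π + 648/π^3.
Sum: 0 − 12/π − 36/π + -162/π + 648/π^3 = -210/π + 648/π^3.
So LHS = -210/π + 648/π^3.
∫_0^3 v(x) φ(x) dx = ∫_0^3 (6*x^2*sin(π*x/3) + 4*x*sin(π*x/3) + 2*sin(π*x/3)) dx. Term by term:
  ∫_0^3 2*sin(π*x/3) dx = 12/π;  ∫_0^3 4*x*sin(π*x/3) dx = 36/π;  ∫_0^3 6*x^2*sin(π*x/3) dx = -648/π^3 + 162/π.
Sum: 12/π + 36/π + -648/π^3 + 162/π = -648/π^3 + 210/π.
So RHS = -∫_0^3 v(x) φ(x) dx = -210/π + 648/π^3.
LHS = RHS, so the identity holds for this test φ.
Moreover u is smooth here and v(x) = u'(x) = 6*x**2 + 4*x + 2 pointwise, so the identity holds for every test function. Hence v is the weak derivative of u.


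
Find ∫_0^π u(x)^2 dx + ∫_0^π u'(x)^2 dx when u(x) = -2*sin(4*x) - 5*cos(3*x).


||u||_{H^1(0,π)}^2 = 1600/7 + 159*π

u'(x) = 15*sin(3*x) - 8*cos(4*x).
Expand u² and (u')² and integrate term by term on (0, π), using: for integers n ≥ 1, ∫_0^π sin²(nx) dx = ∫_0^π cos²(nx) dx = π/2; for n ≠ n', ∫_0^π sin(nx)sin(n'x) dx = ∫_0^π cos(nx)cos(n'x) dx = 0; and by product-to-sum, ∫_0^π sin(nx)cos(n'x) dx = ½∫_0^π [sin((n+n')x) + sin((n−n')x)] dx, which is 0 when n+n' is even and 2n/(n²−n'²) when n+n' is odd (it need not vanish on (0, π)).
  u² squared terms: (-5)²·∫cos(3x)² dx = 25·π/2 = 25*π/2;  (-2)²·∫sin(4x)² dx = 4·π/2 = 2*π.
  u² cross terms: 2·(-5)·(-2)·∫cos(3x)·sin(4x) dx = 20·(8/7) = 160/7.
  So ∫_0^π u² dx = 25*π/2 + 2*π + 160/7 = 160/7 + 29*π/2.
  (u')² squared terms: (-8)²·∫cos(4x)² dx = 64·π/2 = 32*π;  (15)²·∫sin(3x)² dx = 225·π/2 = 225*π/2.
  (u')² cross terms: 2·(-8)·(15)·∫cos(4x)·sin(3x) dx = -240·(-6/7) = 1440/7.
  So ∫_0^π (u')² dx = 32*π + 225*π/2 + 1440/7 = 1440/7 + 289*π/2.
||u||_{H^1}^2 = (160/7 + 29*π/2) + (1440/7 + 289*π/2) = 1600/7 + 159*π.


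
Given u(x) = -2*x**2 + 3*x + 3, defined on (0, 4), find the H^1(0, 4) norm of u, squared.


||u||_{H^1}^2 = 5288/15

The H^1 norm (squared) on an interval (0, L) is
  ||u||_{H^1}^2 = ∫_0^L u(x)^2 dx + ∫_0^L u'(x)^2 dx.
Compute u'(x) = 3 - 4*x.
Then u(x)^2 = 4*x**4 - 12*x**3 - 3*x**2 + 18*x + 9 and u'(x)^2 = 16*x**2 - 24*x + 9.
Integrate each monomial from 0 to 4 using ∫_0^4 c·x^n dx = c·4^(n+1)/(n+1):
  ∫_0^4 u(x)^2 dx = ∫_0^4 (4*x^4 - 12*x^3 - 3*x^2 + 18*x + 9) dx. Term by term:
    ∫_0^4 4*x^4 dx = 4096/5;  ∫_0^4 -12*x^3 dx = -768;  ∫_0^4 -3*x^2 dx = -64;
    ∫_0^4 18*x dx = 144;  ∫_0^4 9 dx = 36.
  Sum: 4096/5 − 768 − 64 + 144 + 36 = 836/5.
  ∫_0^4 u'(x)^2 dx = ∫_0^4 (16*x^2 - 24*x + 9) dx. Term by term:
    ∫_0^4 16*x^2 dx = 1024/3;  ∫_0^4 -24*x dx = -192;  ∫_0^4 9 dx = 36.
  Sum: 1024/3 − 192 + 36 = 556/3.
Adding: ||u||_{H^1}^2 = 836/5 + 556/3 = 5288/15.


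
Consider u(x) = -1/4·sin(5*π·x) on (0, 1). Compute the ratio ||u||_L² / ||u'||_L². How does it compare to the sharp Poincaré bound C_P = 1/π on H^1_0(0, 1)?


||u||_L² / ||u'||_L² = 1/(5*π) < C_P = 1/π.

u(x) = -1/4·sin(5*π·x), so u'(x) = -5*π*cos(5*π*x)/4.
Writing u(x) = A·sin(kπx/L) with A = -1/4 and k = 5, use ∫_0^L sin²(kπx/L) dx = L/2 and ∫_0^L cos²(kπx/L) dx = L/2.
u² = 1/16·sin²(5*π·x) and (u')² = 25*π^2/16·cos²(5*π·x), and each of sin², cos² integrates to L/2 = 1/2 over (0, 1).
∫_0^1 u² dx = 1/32, so ||u||_L² = sqrt(2)/8.
∫_0^1 (u')² dx = 25*π^2/32, so ||u'||_L² = 5*sqrt(2)*π/8.
Ratio ||u||_L² / ||u'||_L² = 1/(5*π).
Sharp Poincaré constant on H^1_0(0, 1) is C_P = L/π = 1/π, achieved by sin(π·x).
This is the k = 5 harmonic; the ratio L/(kπ) is strictly less than C_P = L/π, consistent with the sharp inequality ||u||_L² ≤ C_P ||u'||_L².


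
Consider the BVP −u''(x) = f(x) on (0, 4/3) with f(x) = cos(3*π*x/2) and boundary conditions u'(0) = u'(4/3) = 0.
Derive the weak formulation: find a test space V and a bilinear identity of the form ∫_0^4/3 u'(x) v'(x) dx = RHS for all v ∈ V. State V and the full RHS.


V = H^1(0, 4/3) (no boundary constraint on v; u is determined up to an additive constant); weak form: ∫_0^4/3 u'v' dx = ∫_0^4/3 (cos(3*π*x/2)) v dx for all v ∈ V.

Multiply both sides by a test function v and integrate from 0 to 4/3:
  ∫_0^4/3 −u''(x) v(x) dx = ∫_0^4/3 f(x) v(x) dx.
Integrate the LHS by parts once:
  ∫_0^4/3 −u'' v dx = −[u'(x) v(x)]_0^4/3 + ∫_0^4/3 u'(x) v'(x) dx.
Thus ∫_0^4/3 u'(x) v'(x) dx = ∫_0^4/3 f(x) v(x) dx + [u'(x) v(x)]_0^4/3.
Choose V so that boundary terms are either known or forced to vanish.
u has homogeneous Neumann: u'(0) = u'(4/3) = 0. So [u' v]_0^4/3 = 0·v(4/3) − 0·v(0) = 0 for any v; take V = H^1(0, 4/3).
Weak formulation: find u (satisfying any essential BC) such that ∫_0^4/3 u'(x) v'(x) dx = ∫_0^4/3 f v dx for all v ∈ V (homogeneous Neumann, so boundary terms vanish).
Substituting f(x) = cos(3*π*x/2), the right-hand side is ∫_0^4/3 (cos(3*π*x/2)) v dx.
Compatibility check (pure Neumann): taking v ≡ 1 ∈ V gives 0 = ∫_0^4/3 f dx + (0) − (0), i.e. ∫_0^4/3 f dx must equal u'(0) − u'(4/3) = 0. Indeed ∫_0^4/3 (cos(3*π*x/2)) dx = 0, so the data are compatible. The solution is then unique only up to an additive constant (fix it e.g. by requiring ∫_0^4/3 u dx = 0).


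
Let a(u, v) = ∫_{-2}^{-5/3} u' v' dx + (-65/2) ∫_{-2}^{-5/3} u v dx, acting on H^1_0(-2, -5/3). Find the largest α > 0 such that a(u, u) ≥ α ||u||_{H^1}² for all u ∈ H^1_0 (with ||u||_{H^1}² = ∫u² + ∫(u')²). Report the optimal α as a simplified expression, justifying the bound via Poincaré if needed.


α = (-65 + 18*π^2)/(2*(1 + 9*π^2))

Coercivity of a(·,·) on H^1_0(-2, -5/3) means a(u, u) ≥ α ||u||_{H^1}² for every u ∈ H^1_0.
The interval has length L = 1/3, and Poincaré/coercivity depend only on L. Here a(u, u) = ∫(u')² + (-65/2)·∫u².
Here c = -65/2 < 0 with |c| < (π/L)² = 9*π^2, so coercivity still holds. The condition a(u,u) ≥ α||u||_{H^1}² reads (1−α)∫(u')² ≥ (α−c)∫u². Any admissible α is ≤ 1 (rapidly oscillating u have ∫u²/∫(u')² → 0), and α = 1 would force 0 ≥ (1−c)∫u², impossible since c < 1; so 1−α > 0. By the sharp Poincaré inequality on H^1_0 of an interval of length L, ∫(u')² ≥ (π/L)²∫u² with equality for the first sine mode sin(π(x−x₀)/L) (x₀ the left endpoint), so the inequality holds for all u iff (1−α)(π/L)² ≥ α − c, i.e. α ≤ ((π/L)² + c)/((π/L)² + 1) = (1 + c(L/π)²)/(1 + (L/π)²). (Direct route, valid since c ≤ 0: Poincaré gives c∫u² ≥ c(L/π)²∫(u')², so a(u,u) ≥ (1 + c(L/π)²)∫(u')², while ||u||_{H^1}² ≤ (1 + (L/π)²)∫(u')²; dividing yields the same α.) With (π/L)² = 9*π^2 and c = -65/2, the largest admissible constant is α = ((π/L)² + c)/((π/L)² + 1).
Simplifying, α = (-65 + 18*π^2)/(2*(1 + 9*π^2)).


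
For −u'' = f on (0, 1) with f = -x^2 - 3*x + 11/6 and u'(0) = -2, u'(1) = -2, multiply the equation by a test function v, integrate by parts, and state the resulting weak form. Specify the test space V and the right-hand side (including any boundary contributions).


V = H^1(0, 1) (v unrestricted at boundary; u is determined up to an additive constant); weak form: ∫_0^1 u'v' dx = ∫_0^1 (-x^2 - 3*x + 11/6) v dx − 2·v(1) + 2·v(0) for all v ∈ V.

Multiply both sides by a test function v and integrate from 0 to 1:
  ∫_0^1 −u''(x) v(x) dx = ∫_0^1 f(x) v(x) dx.
Integrate the LHS by parts once:
  ∫_0^1 −u'' v dx = −[u'(x) v(x)]_0^1 + ∫_0^1 u'(x) v'(x) dx.
Thus ∫_0^1 u'(x) v'(x) dx = ∫_0^1 f(x) v(x) dx + [u'(x) v(x)]_0^1.
Choose V so that boundary terms are either known or forced to vanish.
u has inhomogeneous Neumann u'(0) = -2, u'(1) = -2. [u' v]_0^1 = (-2)·v(1) − (-2)·v(0) = − 2·v(1) + 2·v(0). Take V = H^1(0, 1); boundary term becomes part of RHS.
Weak formulation: find u (satisfying any essential BC) such that ∫_0^1 u'(x) v'(x) dx = ∫_0^1 f v dx − 2·v(1) + 2·v(0) for all v ∈ V (Neumann data are natural BCs: they enter the RHS as boundary terms).
Substituting f(x) = -x^2 - 3*x + 11/6, the right-hand side is ∫_0^1 (-x^2 - 3*x + 11/6) v dx − 2·v(1) + 2·v(0).
Compatibility check (pure Neumann): taking v ≡ 1 ∈ V gives 0 = ∫_0^1 f dx + (-2) − (-2), i.e. ∫_0^1 f dx must equal u'(0) − u'(1) = 0. Indeed ∫_0^1 (-x^2 - 3*x + 11/6) dx = 0, so the data are compatible. The solution is then unique only up to an additive constant (fix it e.g. by requiring ∫_0^1 u dx = 0).
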